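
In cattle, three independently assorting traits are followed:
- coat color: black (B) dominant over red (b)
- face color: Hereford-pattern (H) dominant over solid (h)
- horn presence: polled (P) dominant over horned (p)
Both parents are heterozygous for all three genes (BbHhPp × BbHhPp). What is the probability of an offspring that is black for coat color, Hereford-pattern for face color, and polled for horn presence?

Trihybrid cross: BbHhPp × BbHhPp
Each trait segregates independently with a 3:1 phenotypic ratio, so each gene contributes 3/4 (dominant) or 1/4 (recessive).
Target: black (coat color), Hereford-pattern (face color), polled (horn presence)
Probability = product of independent per-trait probabilities
= 3/4 × 3/4 × 3/4 = 27/64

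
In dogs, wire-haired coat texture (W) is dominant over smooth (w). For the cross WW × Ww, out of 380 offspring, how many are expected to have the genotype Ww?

Punnett square for WW × Ww:
Offspring genotypes: 2 WW, 2 Ww
Total offspring: 4
Count with target: 2
Probability: 2/4 = 1/2
Expected count = 1/2 × 380 = 190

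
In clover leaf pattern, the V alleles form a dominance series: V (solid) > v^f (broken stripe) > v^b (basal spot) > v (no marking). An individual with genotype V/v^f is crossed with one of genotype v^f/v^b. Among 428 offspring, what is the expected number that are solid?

Cross: V/v^f × v^f/v^b
Allele dominance: V > v^f > v^b > v
Offspring genotypes: 1 V/v^f, 1 V/v^b, 1 v^f/v^f, 1 v^f/v^b
Phenotype counts: 2 solid, 2 broken stripe
solid: 2 out of 4 → fraction 1/2
Expected count = 1/2 × 428 = 214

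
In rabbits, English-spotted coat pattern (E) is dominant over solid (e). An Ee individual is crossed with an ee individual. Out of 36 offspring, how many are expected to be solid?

Punnett square for Ee × ee:
Offspring genotypes: 2 Ee, 2 ee
English-spotted: 2, solid: 2
solid: 2 out of 4 → fraction 1/2
Expected count = 1/2 × 36 = 18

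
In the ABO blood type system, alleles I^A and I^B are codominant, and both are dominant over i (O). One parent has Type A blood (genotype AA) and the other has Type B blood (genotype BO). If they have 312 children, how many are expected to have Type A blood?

Cross: AA × BO
Possible offspring genotypes: 2 AB, 2 AO
Blood type counts: 2 Type AB, 2 Type A
Probability of Type A: 2/4 = 1/2
Expected count = 1/2 × 312 = 156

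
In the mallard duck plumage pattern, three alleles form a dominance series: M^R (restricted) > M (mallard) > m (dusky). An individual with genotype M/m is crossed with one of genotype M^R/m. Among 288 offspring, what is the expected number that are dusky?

Cross: M/m × M^R/m
Allele dominance: M^R > M > m
Offspring genotypes: 1 M^R/M, 1 M/m, 1 M^R/m, 1 m/m
Phenotype counts: 2 restricted, 1 mallard, 1 dusky
dusky: 1 out of 4 → fraction 1/4
Expected count = 1/4 × 288 = 72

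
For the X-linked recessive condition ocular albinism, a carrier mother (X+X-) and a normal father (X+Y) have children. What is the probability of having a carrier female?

Cross: X+X- × X+Y
Offspring: 1 X+X+, 1 X+Y, 1 X+X-, 1 X-Y
Probability of a carrier female: 1/4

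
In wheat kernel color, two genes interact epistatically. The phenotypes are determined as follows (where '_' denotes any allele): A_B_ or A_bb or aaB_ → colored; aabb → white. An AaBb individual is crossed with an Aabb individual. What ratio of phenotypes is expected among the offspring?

Cross: AaBb × Aabb — consider each gene separately:
A gene: Aa × Aa → 1 AA, 2 Aa, 1 aa → 3 A_ : 1 aa (out of 4)
B gene: Bb × bb → 2 Bb, 2 bb → 2 B_ : 2 bb (out of 4)
Genotype classes (out of 4 × 4 = 16): A_B_ = 3×2 = 6; A_bb = 3×2 = 6; aaB_ = 1×2 = 2; aabb = 1×2 = 2
Apply the phenotype rules: A_B_ (6) + A_bb (6) + aaB_ (2) → colored; aabb (2) → white
Phenotype counts (out of 16): 14 colored, 2 white
Ratio: 7 colored : 1 white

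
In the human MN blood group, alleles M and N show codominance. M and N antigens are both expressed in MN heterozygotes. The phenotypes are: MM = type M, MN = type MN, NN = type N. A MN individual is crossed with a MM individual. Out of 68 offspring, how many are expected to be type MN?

Punnett square for MN × MM:
Offspring genotypes: 2 MM, 2 MN
Phenotype counts: 2 type M, 2 type MN
type MN: 2 out of 4 → fraction 1/2
Expected count = 1/2 × 68 = 34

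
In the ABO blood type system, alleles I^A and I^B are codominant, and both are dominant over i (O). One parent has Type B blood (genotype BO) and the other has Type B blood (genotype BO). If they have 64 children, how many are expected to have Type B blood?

Cross: BO × BO
Possible offspring genotypes: 1 BB, 2 BO, 1 OO
Blood type counts: 3 Type B, 1 Type O
Probability of Type B: 3/4
Expected count = 3/4 × 64 = 48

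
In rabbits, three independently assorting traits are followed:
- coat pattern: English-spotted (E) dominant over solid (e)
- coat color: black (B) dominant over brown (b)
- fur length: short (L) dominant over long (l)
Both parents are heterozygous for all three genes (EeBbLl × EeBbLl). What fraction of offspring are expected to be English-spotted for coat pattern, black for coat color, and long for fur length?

Trihybrid cross: EeBbLl × EeBbLl
Each trait segregates independently with a 3:1 phenotypic ratio, so each gene contributes 3/4 (dominant) or 1/4 (recessive).
Target: English-spotted (coat pattern), black (coat color), long (fur length)
Probability = product of independent per-trait probabilities
= 3/4 × 3/4 × 1/4 = 9/64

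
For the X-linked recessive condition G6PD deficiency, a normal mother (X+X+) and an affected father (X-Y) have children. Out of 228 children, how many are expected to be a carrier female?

Cross: X+X+ × X-Y
Offspring: 2 X+X-, 2 X+Y
Probability of a carrier female: 2/4 = 1/2
Expected count = 1/2 × 228 = 114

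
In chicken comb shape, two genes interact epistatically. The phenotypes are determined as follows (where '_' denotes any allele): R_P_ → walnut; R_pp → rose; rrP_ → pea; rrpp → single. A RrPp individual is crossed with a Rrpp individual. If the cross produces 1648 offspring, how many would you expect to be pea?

Cross: RrPp × Rrpp — consider each gene separately:
R gene: Rr × Rr → 1 RR, 2 Rr, 1 rr → 3 R_ : 1 rr (out of 4)
P gene: Pp × pp → 2 Pp, 2 pp → 2 P_ : 2 pp (out of 4)
Genotype classes (out of 4 × 4 = 16): R_P_ = 3×2 = 6; R_pp = 3×2 = 6; rrP_ = 1×2 = 2; rrpp = 1×2 = 2
Apply the phenotype rules: R_P_ (6) → walnut; R_pp (6) → rose; rrP_ (2) → pea; rrpp (2) → single
Phenotype counts (out of 16): 6 walnut, 6 rose, 2 pea, 2 single
pea: 2 out of 16 → fraction 1/8
Expected count = 1/8 × 1648 = 206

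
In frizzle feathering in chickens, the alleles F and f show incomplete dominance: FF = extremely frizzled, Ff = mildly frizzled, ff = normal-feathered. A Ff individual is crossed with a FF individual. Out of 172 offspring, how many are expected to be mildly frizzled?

Punnett square for Ff × FF:
Offspring genotypes: 2 FF, 2 Ff
Phenotype counts: 2 extremely frizzled, 2 mildly frizzled
mildly frizzled: 2 out of 4 → fraction 1/2
Expected count = 1/2 × 172 = 86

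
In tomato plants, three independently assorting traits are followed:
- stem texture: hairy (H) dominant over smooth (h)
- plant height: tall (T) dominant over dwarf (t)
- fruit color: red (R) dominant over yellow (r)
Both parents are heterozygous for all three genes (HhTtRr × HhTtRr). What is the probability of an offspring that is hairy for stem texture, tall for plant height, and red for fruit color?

Trihybrid cross: HhTtRr × HhTtRr
Each trait segregates independently with a 3:1 phenotypic ratio, so each gene contributes 3/4 (dominant) or 1/4 (recessive).
Target: hairy (stem texture), tall (plant height), red (fruit color)
Probability = product of independent per-trait probabilities
= 3/4 × 3/4 × 3/4 = 27/64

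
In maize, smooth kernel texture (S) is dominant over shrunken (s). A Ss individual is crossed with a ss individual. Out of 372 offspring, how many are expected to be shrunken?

Punnett square for Ss × ss:
Offspring genotypes: 2 Ss, 2 ss
smooth: 2, shrunken: 2
shrunken: 2 out of 4 → fraction 1/2
Expected count = 1/2 × 372 = 186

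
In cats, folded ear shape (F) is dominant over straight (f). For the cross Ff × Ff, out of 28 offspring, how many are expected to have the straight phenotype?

Punnett square for Ff × Ff:
Offspring genotypes: 1 FF, 2 Ff, 1 ff
Total offspring: 4
Count with target: 1
Probability: 1/4
Expected count = 1/4 × 28 = 7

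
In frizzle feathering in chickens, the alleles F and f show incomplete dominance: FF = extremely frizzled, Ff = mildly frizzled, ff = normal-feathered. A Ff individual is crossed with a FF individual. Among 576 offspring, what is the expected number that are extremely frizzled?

Punnett square for Ff × FF:
Offspring genotypes: 2 FF, 2 Ff
Phenotype counts: 2 extremely frizzled, 2 mildly frizzled
extremely frizzled: 2 out of 4 → fraction 1/2
Expected count = 1/2 × 576 = 288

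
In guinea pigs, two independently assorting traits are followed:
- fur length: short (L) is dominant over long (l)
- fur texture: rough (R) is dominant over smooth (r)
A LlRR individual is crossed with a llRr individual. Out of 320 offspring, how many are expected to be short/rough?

Dihybrid cross LlRR × llRr — consider each gene separately:
fur length: Ll × ll → 2 Ll, 2 ll → 2 L_ : 2 ll (out of 4)
fur texture: RR × Rr → 2 RR, 2 Rr → 4 R_ (out of 4)
Combine (counts out of 4 × 4 = 16): short/rough (L_R_) = 2×4 = 8; long/rough (llR_) = 2×4 = 8
Phenotype counts (out of 16): 8 short/rough, 8 long/rough
short/rough: 8 out of 16 → fraction 1/2
Expected count = 1/2 × 320 = 160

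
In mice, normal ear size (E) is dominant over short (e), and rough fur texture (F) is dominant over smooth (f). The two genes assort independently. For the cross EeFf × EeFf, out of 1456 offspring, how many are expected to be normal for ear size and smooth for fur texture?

Dihybrid cross EeFf × EeFf — consider each gene separately:
ear size: Ee × Ee → 1 EE, 2 Ee, 1 ee → 3 E_ : 1 ee (out of 4)
fur texture: Ff × Ff → 1 FF, 2 Ff, 1 ff → 3 F_ : 1 ff (out of 4)
Looking for: normal (E_) and smooth (ff)
P(normal) = 3/4, P(smooth) = 1/4
P(both) = 3/4 × 1/4 = 3/16
Expected count = 3/16 × 1456 = 273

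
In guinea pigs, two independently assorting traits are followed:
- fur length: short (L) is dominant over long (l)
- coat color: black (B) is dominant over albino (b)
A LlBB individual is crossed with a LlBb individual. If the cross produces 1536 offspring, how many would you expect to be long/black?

Dihybrid cross LlBB × LlBb — consider each gene separately:
fur length: Ll × Ll → 1 LL, 2 Ll, 1 ll → 3 L_ : 1 ll (out of 4)
coat color: BB × Bb → 2 BB, 2 Bb → 4 B_ (out of 4)
Combine (counts out of 4 × 4 = 16): short/black (L_B_) = 3×4 = 12; long/black (llB_) = 1×4 = 4
Phenotype counts (out of 16): 12 short/black, 4 long/black
long/black: 4 out of 16 → fraction 1/4
Expected count = 1/4 × 1536 = 384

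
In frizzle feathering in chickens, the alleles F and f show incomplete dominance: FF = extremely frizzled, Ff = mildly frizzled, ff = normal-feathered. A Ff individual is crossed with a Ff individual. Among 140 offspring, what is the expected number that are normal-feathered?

Punnett square for Ff × Ff:
Offspring genotypes: 1 FF, 2 Ff, 1 ff
Phenotype counts: 1 extremely frizzled, 2 mildly frizzled, 1 normal-feathered
normal-feathered: 1 out of 4 → fraction 1/4
Expected count = 1/4 × 140 = 35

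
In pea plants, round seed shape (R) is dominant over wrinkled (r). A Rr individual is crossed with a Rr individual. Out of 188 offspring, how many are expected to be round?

Punnett square for Rr × Rr:
Offspring genotypes: 1 RR, 2 Rr, 1 rr
round: 3, wrinkled: 1
round: 3 out of 4 → fraction 3/4
Expected count = 3/4 × 188 = 141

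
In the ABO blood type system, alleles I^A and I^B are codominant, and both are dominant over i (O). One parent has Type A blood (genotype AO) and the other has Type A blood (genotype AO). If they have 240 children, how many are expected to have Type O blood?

Cross: AO × AO
Possible offspring genotypes: 1 AA, 2 AO, 1 OO
Blood type counts: 3 Type A, 1 Type O
Probability of Type O: 1/4
Expected count = 1/4 × 240 = 60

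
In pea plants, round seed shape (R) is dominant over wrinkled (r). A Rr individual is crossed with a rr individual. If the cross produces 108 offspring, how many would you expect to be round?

Punnett square for Rr × rr:
Offspring genotypes: 2 Rr, 2 rr
round: 2, wrinkled: 2
round: 2 out of 4 → fraction 1/2
Expected count = 1/2 × 108 = 54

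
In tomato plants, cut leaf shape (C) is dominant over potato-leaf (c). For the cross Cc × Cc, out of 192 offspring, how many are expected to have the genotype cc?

Punnett square for Cc × Cc:
Offspring genotypes: 1 CC, 2 Cc, 1 cc
Total offspring: 4
Count with target: 1
Probability: 1/4
Expected count = 1/4 × 192 = 48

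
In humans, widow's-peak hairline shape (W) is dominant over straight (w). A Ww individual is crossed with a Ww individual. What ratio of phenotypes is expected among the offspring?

Punnett square for Ww × Ww:
Offspring genotypes: 1 WW, 2 Ww, 1 ww
widow's-peak: 3, straight: 1
Ratio: 3:1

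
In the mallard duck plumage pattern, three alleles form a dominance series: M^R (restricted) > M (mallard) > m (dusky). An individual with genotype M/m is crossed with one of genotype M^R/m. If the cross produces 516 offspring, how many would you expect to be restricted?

Cross: M/m × M^R/m
Allele dominance: M^R > M > m
Offspring genotypes: 1 M^R/M, 1 M/m, 1 M^R/m, 1 m/m
Phenotype counts: 2 restricted, 1 mallard, 1 dusky
restricted: 2 out of 4 → fraction 1/2
Expected count = 1/2 × 516 = 258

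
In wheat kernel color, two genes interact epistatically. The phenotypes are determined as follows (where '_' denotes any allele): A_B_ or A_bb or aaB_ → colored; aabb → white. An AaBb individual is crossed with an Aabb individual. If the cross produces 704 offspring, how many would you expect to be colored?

Cross: AaBb × Aabb — consider each gene separately:
A gene: Aa × Aa → 1 AA, 2 Aa, 1 aa → 3 A_ : 1 aa (out of 4)
B gene: Bb × bb → 2 Bb, 2 bb → 2 B_ : 2 bb (out of 4)
Genotype classes (out of 4 × 4 = 16): A_B_ = 3×2 = 6; A_bb = 3×2 = 6; aaB_ = 1×2 = 2; aabb = 1×2 = 2
Apply the phenotype rules: A_B_ (6) + A_bb (6) + aaB_ (2) → colored; aabb (2) → white
Phenotype counts (out of 16): 14 colored, 2 white
colored: 14 out of 16 → fraction 7/8
Expected count = 7/8 × 704 = 616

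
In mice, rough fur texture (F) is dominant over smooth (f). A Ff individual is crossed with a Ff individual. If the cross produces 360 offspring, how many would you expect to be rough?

Punnett square for Ff × Ff:
Offspring genotypes: 1 FF, 2 Ff, 1 ff
rough: 3, smooth: 1
rough: 3 out of 4 → fraction 3/4
Expected count = 3/4 × 360 = 270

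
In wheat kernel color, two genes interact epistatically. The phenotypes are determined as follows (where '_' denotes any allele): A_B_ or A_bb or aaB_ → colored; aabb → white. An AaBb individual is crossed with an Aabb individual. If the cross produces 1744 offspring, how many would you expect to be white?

Cross: AaBb × Aabb — consider each gene separately:
A gene: Aa × Aa → 1 AA, 2 Aa, 1 aa → 3 A_ : 1 aa (out of 4)
B gene: Bb × bb → 2 Bb, 2 bb → 2 B_ : 2 bb (out of 4)
Genotype classes (out of 4 × 4 = 16): A_B_ = 3×2 = 6; A_bb = 3×2 = 6; aaB_ = 1×2 = 2; aabb = 1×2 = 2
Apply the phenotype rules: A_B_ (6) + A_bb (6) + aaB_ (2) → colored; aabb (2) → white
Phenotype counts (out of 16): 14 colored, 2 white
white: 2 out of 16 → fraction 1/8
Expected count = 1/8 × 1744 = 218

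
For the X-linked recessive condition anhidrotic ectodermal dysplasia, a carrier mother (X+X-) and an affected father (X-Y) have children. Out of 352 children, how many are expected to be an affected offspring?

Cross: X+X- × X-Y
Offspring: 1 X+X-, 1 X+Y, 1 X-X-, 1 X-Y
Probability of an affected offspring: 2/4 = 1/2
Expected count = 1/2 × 352 = 176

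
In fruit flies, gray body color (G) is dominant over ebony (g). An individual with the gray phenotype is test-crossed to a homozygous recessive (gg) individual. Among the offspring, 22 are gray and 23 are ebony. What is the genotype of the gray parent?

Test cross: ? × gg
Offspring: 22 gray, 23 ebony — approximately 1:1.
A 1:1 ratio in a test cross indicates the unknown parent is heterozygous (Gg).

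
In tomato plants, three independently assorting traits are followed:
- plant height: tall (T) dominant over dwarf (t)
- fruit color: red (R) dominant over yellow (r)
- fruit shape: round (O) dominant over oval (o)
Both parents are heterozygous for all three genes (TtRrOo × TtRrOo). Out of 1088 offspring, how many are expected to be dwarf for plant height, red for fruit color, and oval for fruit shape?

Trihybrid cross: TtRrOo × TtRrOo
Each trait segregates independently with a 3:1 phenotypic ratio, so each gene contributes 3/4 (dominant) or 1/4 (recessive).
Target: dwarf (plant height), red (fruit color), oval (fruit shape)
Probability = product of independent per-trait probabilities
= 1/4 × 3/4 × 1/4 = 3/64
Expected count = 3/64 × 1088 = 51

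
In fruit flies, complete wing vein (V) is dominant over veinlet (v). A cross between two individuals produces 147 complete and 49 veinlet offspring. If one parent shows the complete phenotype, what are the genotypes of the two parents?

Observed offspring: 147 complete, 49 veinlet
The observed ratio simplifies to 3:1. Veinlet (vv) offspring appear, so each parent must contribute one v allele. The parent stated to show complete carries V, so it is Vv. The other parent is then either Vv or vv: Vv × vv would give a 1:1 split, whereas Vv × Vv gives 3:1 — matching the data. So both parents are heterozygous (Vv × Vv).
Parent genotypes: Vv × Vv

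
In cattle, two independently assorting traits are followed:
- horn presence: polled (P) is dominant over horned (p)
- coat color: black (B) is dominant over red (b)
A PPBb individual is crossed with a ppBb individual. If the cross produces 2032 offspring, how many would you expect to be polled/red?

Dihybrid cross PPBb × ppBb — consider each gene separately:
horn presence: PP × pp → 4 Pp → 4 P_ (out of 4)
coat color: Bb × Bb → 1 BB, 2 Bb, 1 bb → 3 B_ : 1 bb (out of 4)
Combine (counts out of 4 × 4 = 16): polled/black (P_B_) = 4×3 = 12; polled/red (P_bb) = 4×1 = 4
Phenotype counts (out of 16): 12 polled/black, 4 polled/red
polled/red: 4 out of 16 → fraction 1/4
Expected count = 1/4 × 2032 = 508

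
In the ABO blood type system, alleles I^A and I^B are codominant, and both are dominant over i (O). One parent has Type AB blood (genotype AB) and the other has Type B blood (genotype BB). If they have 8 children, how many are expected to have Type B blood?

Cross: AB × BB
Possible offspring genotypes: 2 AB, 2 BB
Blood type counts: 2 Type AB, 2 Type B
Probability of Type B: 2/4 = 1/2
Expected count = 1/2 × 8 = 4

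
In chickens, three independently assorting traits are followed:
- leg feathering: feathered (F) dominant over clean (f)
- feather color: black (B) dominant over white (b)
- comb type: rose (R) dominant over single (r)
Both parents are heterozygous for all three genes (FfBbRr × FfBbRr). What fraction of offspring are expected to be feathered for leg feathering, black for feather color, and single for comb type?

Trihybrid cross: FfBbRr × FfBbRr
Each trait segregates independently with a 3:1 phenotypic ratio, so each gene contributes 3/4 (dominant) or 1/4 (recessive).
Target: feathered (leg feathering), black (feather color), single (comb type)
Probability = product of independent per-trait probabilities
= 3/4 × 3/4 × 1/4 = 9/64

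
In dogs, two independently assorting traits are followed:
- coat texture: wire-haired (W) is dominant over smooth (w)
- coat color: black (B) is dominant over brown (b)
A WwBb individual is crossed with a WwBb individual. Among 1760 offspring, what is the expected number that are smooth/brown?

Dihybrid cross WwBb × WwBb — consider each gene separately:
coat texture: Ww × Ww → 1 WW, 2 Ww, 1 ww → 3 W_ : 1 ww (out of 4)
coat color: Bb × Bb → 1 BB, 2 Bb, 1 bb → 3 B_ : 1 bb (out of 4)
Combine (counts out of 4 × 4 = 16): wire-haired/black (W_B_) = 3×3 = 9; wire-haired/brown (W_bb) = 3×1 = 3; smooth/black (wwB_) = 1×3 = 3; smooth/brown (wwbb) = 1×1 = 1
Phenotype counts (out of 16): 9 wire-haired/black, 3 wire-haired/brown, 3 smooth/black, 1 smooth/brown
smooth/brown: 1 out of 16 → fraction 1/16
Expected count = 1/16 × 1760 = 110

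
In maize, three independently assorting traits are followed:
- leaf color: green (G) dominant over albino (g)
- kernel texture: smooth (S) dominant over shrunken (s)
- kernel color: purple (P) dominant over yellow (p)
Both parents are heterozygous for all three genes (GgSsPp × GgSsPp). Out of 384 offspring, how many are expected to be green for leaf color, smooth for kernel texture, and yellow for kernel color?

Trihybrid cross: GgSsPp × GgSsPp
Each trait segregates independently with a 3:1 phenotypic ratio, so each gene contributes 3/4 (dominant) or 1/4 (recessive).
Target: green (leaf color), smooth (kernel texture), yellow (kernel color)
Probability = product of independent per-trait probabilities
= 3/4 × 3/4 × 1/4 = 9/64
Expected count = 9/64 × 384 = 54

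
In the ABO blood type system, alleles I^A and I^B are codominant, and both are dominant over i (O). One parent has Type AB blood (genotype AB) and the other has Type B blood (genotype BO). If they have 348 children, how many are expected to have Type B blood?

Cross: AB × BO
Possible offspring genotypes: 1 AB, 1 AO, 1 BB, 1 BO
Blood type counts: 1 Type AB, 1 Type A, 2 Type B
Probability of Type B: 2/4 = 1/2
Expected count = 1/2 × 348 = 174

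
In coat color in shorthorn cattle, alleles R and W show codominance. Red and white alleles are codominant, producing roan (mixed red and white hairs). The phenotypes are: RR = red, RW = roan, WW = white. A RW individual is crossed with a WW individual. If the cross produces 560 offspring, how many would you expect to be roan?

Punnett square for RW × WW:
Offspring genotypes: 2 RW, 2 WW
Phenotype counts: 2 roan, 2 white
roan: 2 out of 4 → fraction 1/2
Expected count = 1/2 × 560 = 280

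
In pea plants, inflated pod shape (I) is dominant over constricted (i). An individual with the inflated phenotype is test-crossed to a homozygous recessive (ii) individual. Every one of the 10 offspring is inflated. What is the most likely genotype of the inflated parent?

Test cross: ? × ii
All offspring are inflated.
If the unknown parent were heterozygous (Ii), about half of 10 offspring would be constricted; none are. The unknown parent is most likely homozygous dominant (II).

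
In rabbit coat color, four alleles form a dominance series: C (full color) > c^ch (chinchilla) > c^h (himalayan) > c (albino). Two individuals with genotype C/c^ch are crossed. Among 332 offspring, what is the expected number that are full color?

Cross: C/c^ch × C/c^ch
Allele dominance: C > c^ch > c^h > c
Offspring genotypes: 1 C/C, 2 C/c^ch, 1 c^ch/c^ch
Phenotype counts: 3 full color, 1 chinchilla
full color: 3 out of 4 → fraction 3/4
Expected count = 3/4 × 332 = 249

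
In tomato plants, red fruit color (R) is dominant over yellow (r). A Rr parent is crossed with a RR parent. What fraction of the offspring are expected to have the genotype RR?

Punnett square for Rr × RR:
Offspring genotypes: 2 RR, 2 Rr
Total offspring: 4
Count with target: 2
Probability: 2/4 = 1/2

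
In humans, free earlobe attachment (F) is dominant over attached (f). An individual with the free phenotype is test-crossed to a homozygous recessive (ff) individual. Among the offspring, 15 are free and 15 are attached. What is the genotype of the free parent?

Test cross: ? × ff
Offspring: 15 free, 15 attached — approximately 1:1.
A 1:1 ratio in a test cross indicates the unknown parent is heterozygous (Ff).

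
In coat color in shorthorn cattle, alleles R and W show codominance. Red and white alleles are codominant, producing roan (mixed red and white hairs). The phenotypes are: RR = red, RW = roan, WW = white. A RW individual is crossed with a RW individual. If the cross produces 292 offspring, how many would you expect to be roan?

Punnett square for RW × RW:
Offspring genotypes: 1 RR, 2 RW, 1 WW
Phenotype counts: 1 red, 2 roan, 1 white
roan: 2 out of 4 → fraction 1/2
Expected count = 1/2 × 292 = 146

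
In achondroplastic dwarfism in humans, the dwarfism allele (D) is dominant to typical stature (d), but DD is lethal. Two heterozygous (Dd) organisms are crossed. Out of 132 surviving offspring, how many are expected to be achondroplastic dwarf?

Cross: Dd × Dd
Punnett square offspring (before lethality): 1 DD, 2 Dd, 1 dd
The DD genotype is lethal (embryos die); surviving offspring: 2 Dd, 1 dd
achondroplastic dwarf: 2 out of 3 → fraction 2/3
Expected count = 2/3 × 132 = 88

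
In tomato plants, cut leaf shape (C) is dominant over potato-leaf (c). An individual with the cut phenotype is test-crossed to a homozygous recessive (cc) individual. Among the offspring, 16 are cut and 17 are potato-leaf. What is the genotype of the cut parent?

Test cross: ? × cc
Offspring: 16 cut, 17 potato-leaf — approximately 1:1.
A 1:1 ratio in a test cross indicates the unknown parent is heterozygous (Cc).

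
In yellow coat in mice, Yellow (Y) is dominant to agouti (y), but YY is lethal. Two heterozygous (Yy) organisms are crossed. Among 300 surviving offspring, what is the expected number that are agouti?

Cross: Yy × Yy
Punnett square offspring (before lethality): 1 YY, 2 Yy, 1 yy
The YY genotype is lethal (embryos die); surviving offspring: 2 Yy, 1 yy
agouti: 1 out of 3 → fraction 1/3
Expected count = 1/3 × 300 = 100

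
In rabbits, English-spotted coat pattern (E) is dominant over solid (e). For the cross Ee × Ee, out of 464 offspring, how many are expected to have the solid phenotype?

Punnett square for Ee × Ee:
Offspring genotypes: 1 EE, 2 Ee, 1 ee
Total offspring: 4
Count with target: 1
Probability: 1/4
Expected count = 1/4 × 464 = 116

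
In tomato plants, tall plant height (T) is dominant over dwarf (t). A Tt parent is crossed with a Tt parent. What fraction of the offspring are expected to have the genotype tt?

Punnett square for Tt × Tt:
Offspring genotypes: 1 TT, 2 Tt, 1 tt
Total offspring: 4
Count with target: 1
Probability: 1/4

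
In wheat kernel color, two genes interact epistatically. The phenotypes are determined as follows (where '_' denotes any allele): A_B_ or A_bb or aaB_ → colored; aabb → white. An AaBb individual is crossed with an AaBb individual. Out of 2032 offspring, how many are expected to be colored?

Cross: AaBb × AaBb — consider each gene separately:
A gene: Aa × Aa → 1 AA, 2 Aa, 1 aa → 3 A_ : 1 aa (out of 4)
B gene: Bb × Bb → 1 BB, 2 Bb, 1 bb → 3 B_ : 1 bb (out of 4)
Genotype classes (out of 4 × 4 = 16): A_B_ = 3×3 = 9; A_bb = 3×1 = 3; aaB_ = 1×3 = 3; aabb = 1×1 = 1
Apply the phenotype rules: A_B_ (9) + A_bb (3) + aaB_ (3) → colored; aabb (1) → white
Phenotype counts (out of 16): 15 colored, 1 white
colored: 15 out of 16 → fraction 15/16
Expected count = 15/16 × 2032 = 1905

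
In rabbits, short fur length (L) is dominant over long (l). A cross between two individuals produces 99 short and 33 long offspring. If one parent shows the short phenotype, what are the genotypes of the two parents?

Observed offspring: 99 short, 33 long
The observed ratio simplifies to 3:1. Long (ll) offspring appear, so each parent must contribute one l allele. The parent stated to show short carries L, so it is Ll. The other parent is then either Ll or ll: Ll × ll would give a 1:1 split, whereas Ll × Ll gives 3:1 — matching the data. So both parents are heterozygous (Ll × Ll).
Parent genotypes: Ll × Ll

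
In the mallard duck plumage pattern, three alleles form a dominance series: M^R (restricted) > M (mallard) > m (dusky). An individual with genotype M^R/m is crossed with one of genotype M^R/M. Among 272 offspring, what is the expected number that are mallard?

Cross: M^R/m × M^R/M
Allele dominance: M^R > M > m
Offspring genotypes: 1 M^R/M^R, 1 M^R/M, 1 M^R/m, 1 M/m
Phenotype counts: 3 restricted, 1 mallard
mallard: 1 out of 4 → fraction 1/4
Expected count = 1/4 × 272 = 68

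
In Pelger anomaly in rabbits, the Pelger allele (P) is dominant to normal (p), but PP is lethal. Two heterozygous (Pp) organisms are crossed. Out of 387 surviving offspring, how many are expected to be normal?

Cross: Pp × Pp
Punnett square offspring (before lethality): 1 PP, 2 Pp, 1 pp
The PP genotype is lethal (embryos die); surviving offspring: 2 Pp, 1 pp
normal: 1 out of 3 → fraction 1/3
Expected count = 1/3 × 387 = 129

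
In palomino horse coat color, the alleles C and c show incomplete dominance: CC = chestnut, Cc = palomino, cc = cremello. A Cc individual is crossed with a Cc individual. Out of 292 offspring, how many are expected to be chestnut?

Punnett square for Cc × Cc:
Offspring genotypes: 1 CC, 2 Cc, 1 cc
Phenotype counts: 1 chestnut, 2 palomino, 1 cremello
chestnut: 1 out of 4 → fraction 1/4
Expected count = 1/4 × 292 = 73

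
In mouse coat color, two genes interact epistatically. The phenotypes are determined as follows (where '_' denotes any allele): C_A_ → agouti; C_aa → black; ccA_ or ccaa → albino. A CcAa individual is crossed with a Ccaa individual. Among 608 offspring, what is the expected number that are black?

Cross: CcAa × Ccaa — consider each gene separately:
C gene: Cc × Cc → 1 CC, 2 Cc, 1 cc → 3 C_ : 1 cc (out of 4)
A gene: Aa × aa → 2 Aa, 2 aa → 2 A_ : 2 aa (out of 4)
Genotype classes (out of 4 × 4 = 16): C_A_ = 3×2 = 6; C_aa = 3×2 = 6; ccA_ = 1×2 = 2; ccaa = 1×2 = 2
Apply the phenotype rules: C_A_ (6) → agouti; C_aa (6) → black; ccA_ (2) + ccaa (2) → albino
Phenotype counts (out of 16): 6 agouti, 6 black, 4 albino
black: 6 out of 16 → fraction 3/8
Expected count = 3/8 × 608 = 228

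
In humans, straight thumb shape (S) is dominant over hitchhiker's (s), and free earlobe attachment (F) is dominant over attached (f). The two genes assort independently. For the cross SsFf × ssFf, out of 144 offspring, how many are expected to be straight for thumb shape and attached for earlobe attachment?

Dihybrid cross SsFf × ssFf — consider each gene separately:
thumb shape: Ss × ss → 2 Ss, 2 ss → 2 S_ : 2 ss (out of 4)
earlobe attachment: Ff × Ff → 1 FF, 2 Ff, 1 ff → 3 F_ : 1 ff (out of 4)
Looking for: straight (S_) and attached (ff)
P(straight) = 2/4, P(attached) = 1/4
P(both) = 2/4 × 1/4 = 2/16 = 1/8
Expected count = 1/8 × 144 = 18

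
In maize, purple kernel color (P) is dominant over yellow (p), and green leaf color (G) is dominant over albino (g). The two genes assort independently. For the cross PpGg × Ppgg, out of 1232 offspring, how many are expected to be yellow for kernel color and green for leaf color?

Dihybrid cross PpGg × Ppgg — consider each gene separately:
kernel color: Pp × Pp → 1 PP, 2 Pp, 1 pp → 3 P_ : 1 pp (out of 4)
leaf color: Gg × gg → 2 Gg, 2 gg → 2 G_ : 2 gg (out of 4)
Looking for: yellow (pp) and green (G_)
P(yellow) = 1/4, P(green) = 2/4
P(both) = 1/4 × 2/4 = 2/16 = 1/8
Expected count = 1/8 × 1232 = 154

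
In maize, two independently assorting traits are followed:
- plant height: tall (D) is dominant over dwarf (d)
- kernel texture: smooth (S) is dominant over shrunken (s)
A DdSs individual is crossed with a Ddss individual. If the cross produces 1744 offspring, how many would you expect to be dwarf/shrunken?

Dihybrid cross DdSs × Ddss — consider each gene separately:
plant height: Dd × Dd → 1 DD, 2 Dd, 1 dd → 3 D_ : 1 dd (out of 4)
kernel texture: Ss × ss → 2 Ss, 2 ss → 2 S_ : 2 ss (out of 4)
Combine (counts out of 4 × 4 = 16): tall/smooth (D_S_) = 3×2 = 6; tall/shrunken (D_ss) = 3×2 = 6; dwarf/smooth (ddS_) = 1×2 = 2; dwarf/shrunken (ddss) = 1×2 = 2
Phenotype counts (out of 16): 6 tall/smooth, 6 tall/shrunken, 2 dwarf/smooth, 2 dwarf/shrunken
dwarf/shrunken: 2 out of 16 → fraction 1/8
Expected count = 1/8 × 1744 = 218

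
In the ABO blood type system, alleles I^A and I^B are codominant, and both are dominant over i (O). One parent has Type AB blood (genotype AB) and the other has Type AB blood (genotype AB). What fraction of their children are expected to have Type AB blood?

Cross: AB × AB
Possible offspring genotypes: 1 AA, 2 AB, 1 BB
Blood type counts: 1 Type A, 2 Type AB, 1 Type B
Probability of Type AB: 2/4 = 1/2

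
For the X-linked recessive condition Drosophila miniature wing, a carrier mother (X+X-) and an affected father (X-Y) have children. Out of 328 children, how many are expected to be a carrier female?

Cross: X+X- × X-Y
Offspring: 1 X+X-, 1 X+Y, 1 X-X-, 1 X-Y
Probability of a carrier female: 1/4
Expected count = 1/4 × 328 = 82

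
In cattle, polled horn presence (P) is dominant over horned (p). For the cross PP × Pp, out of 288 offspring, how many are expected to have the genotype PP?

Punnett square for PP × Pp:
Offspring genotypes: 2 PP, 2 Pp
Total offspring: 4
Count with target: 2
Probability: 2/4 = 1/2
Expected count = 1/2 × 288 = 144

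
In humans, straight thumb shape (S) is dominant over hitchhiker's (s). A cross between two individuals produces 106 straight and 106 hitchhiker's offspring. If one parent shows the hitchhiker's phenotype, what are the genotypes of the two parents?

Observed offspring: 106 straight, 106 hitchhiker's
The observed ratio simplifies to 1:1. One parent shows hitchhiker's, so its genotype must be ss. A 1:1 offspring split requires the other parent to be heterozygous (Ss).
Parent genotypes: ss × Ss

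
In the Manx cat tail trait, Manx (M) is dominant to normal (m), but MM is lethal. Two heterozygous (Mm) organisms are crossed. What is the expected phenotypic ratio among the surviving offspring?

Cross: Mm × Mm
Punnett square offspring (before lethality): 1 MM, 2 Mm, 1 mm
The MM genotype is lethal (embryos die); surviving offspring: 2 Mm, 1 mm
Ratio: 2 Manx (tailless) : 1 normal-tailed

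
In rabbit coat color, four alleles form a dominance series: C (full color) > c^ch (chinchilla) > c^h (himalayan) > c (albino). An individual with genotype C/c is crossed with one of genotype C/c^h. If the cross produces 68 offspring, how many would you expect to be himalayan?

Cross: C/c × C/c^h
Allele dominance: C > c^ch > c^h > c
Offspring genotypes: 1 C/C, 1 C/c^h, 1 C/c, 1 c^h/c
Phenotype counts: 3 full color, 1 himalayan
himalayan: 1 out of 4 → fraction 1/4
Expected count = 1/4 × 68 = 17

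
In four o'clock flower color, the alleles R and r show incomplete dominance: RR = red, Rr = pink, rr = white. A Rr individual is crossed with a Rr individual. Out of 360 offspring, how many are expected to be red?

Punnett square for Rr × Rr:
Offspring genotypes: 1 RR, 2 Rr, 1 rr
Phenotype counts: 1 red, 2 pink, 1 white
red: 1 out of 4 → fraction 1/4
Expected count = 1/4 × 360 = 90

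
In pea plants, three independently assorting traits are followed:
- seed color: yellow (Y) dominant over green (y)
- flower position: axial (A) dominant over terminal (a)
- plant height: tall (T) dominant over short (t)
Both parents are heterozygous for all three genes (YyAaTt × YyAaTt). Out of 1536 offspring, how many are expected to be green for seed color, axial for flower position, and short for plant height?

Trihybrid cross: YyAaTt × YyAaTt
Each trait segregates independently with a 3:1 phenotypic ratio, so each gene contributes 3/4 (dominant) or 1/4 (recessive).
Target: green (seed color), axial (flower position), short (plant height)
Probability = product of independent per-trait probabilities
= 1/4 × 3/4 × 1/4 = 3/64
Expected count = 3/64 × 1536 = 72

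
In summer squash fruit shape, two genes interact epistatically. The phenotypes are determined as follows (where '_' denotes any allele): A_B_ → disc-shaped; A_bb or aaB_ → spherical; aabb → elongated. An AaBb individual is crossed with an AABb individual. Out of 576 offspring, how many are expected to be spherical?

Cross: AaBb × AABb — consider each gene separately:
A gene: Aa × AA → 2 AA, 2 Aa → 4 A_ (out of 4)
B gene: Bb × Bb → 1 BB, 2 Bb, 1 bb → 3 B_ : 1 bb (out of 4)
Genotype classes (out of 4 × 4 = 16): A_B_ = 4×3 = 12; A_bb = 4×1 = 4
Apply the phenotype rules: A_B_ (12) → disc-shaped; A_bb (4) → spherical
Phenotype counts (out of 16): 12 disc-shaped, 4 spherical
spherical: 4 out of 16 → fraction 1/4
Expected count = 1/4 × 576 = 144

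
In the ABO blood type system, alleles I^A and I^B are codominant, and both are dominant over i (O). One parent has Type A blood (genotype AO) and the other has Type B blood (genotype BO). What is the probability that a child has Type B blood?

Cross: AO × BO
Possible offspring genotypes: 1 AB, 1 AO, 1 BO, 1 OO
Blood type counts: 1 Type AB, 1 Type A, 1 Type B, 1 Type O
Probability of Type B: 1/4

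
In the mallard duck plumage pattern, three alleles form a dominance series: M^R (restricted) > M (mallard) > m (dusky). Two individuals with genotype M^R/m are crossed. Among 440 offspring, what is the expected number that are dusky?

Cross: M^R/m × M^R/m
Allele dominance: M^R > M > m
Offspring genotypes: 1 M^R/M^R, 2 M^R/m, 1 m/m
Phenotype counts: 3 restricted, 1 dusky
dusky: 1 out of 4 → fraction 1/4
Expected count = 1/4 × 440 = 110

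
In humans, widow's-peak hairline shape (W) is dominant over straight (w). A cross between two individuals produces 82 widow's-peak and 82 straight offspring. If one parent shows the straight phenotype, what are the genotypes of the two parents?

Observed offspring: 82 widow's-peak, 82 straight
The observed ratio simplifies to 1:1. One parent shows straight, so its genotype must be ww. A 1:1 offspring split requires the other parent to be heterozygous (Ww).
Parent genotypes: ww × Ww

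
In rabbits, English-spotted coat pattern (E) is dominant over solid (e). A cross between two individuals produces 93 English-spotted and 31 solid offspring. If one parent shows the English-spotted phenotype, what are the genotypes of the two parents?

Observed offspring: 93 English-spotted, 31 solid
The observed ratio simplifies to 3:1. Solid (ee) offspring appear, so each parent must contribute one e allele. The parent stated to show English-spotted carries E, so it is Ee. The other parent is then either Ee or ee: Ee × ee would give a 1:1 split, whereas Ee × Ee gives 3:1 — matching the data. So both parents are heterozygous (Ee × Ee).
Parent genotypes: Ee × Ee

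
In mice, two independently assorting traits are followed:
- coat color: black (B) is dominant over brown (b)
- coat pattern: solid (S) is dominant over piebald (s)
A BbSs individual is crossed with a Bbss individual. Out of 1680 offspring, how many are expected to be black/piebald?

Dihybrid cross BbSs × Bbss — consider each gene separately:
coat color: Bb × Bb → 1 BB, 2 Bb, 1 bb → 3 B_ : 1 bb (out of 4)
coat pattern: Ss × ss → 2 Ss, 2 ss → 2 S_ : 2 ss (out of 4)
Combine (counts out of 4 × 4 = 16): black/solid (B_S_) = 3×2 = 6; black/piebald (B_ss) = 3×2 = 6; brown/solid (bbS_) = 1×2 = 2; brown/piebald (bbss) = 1×2 = 2
Phenotype counts (out of 16): 6 black/solid, 6 black/piebald, 2 brown/solid, 2 brown/piebald
black/piebald: 6 out of 16 → fraction 3/8
Expected count = 3/8 × 1680 = 630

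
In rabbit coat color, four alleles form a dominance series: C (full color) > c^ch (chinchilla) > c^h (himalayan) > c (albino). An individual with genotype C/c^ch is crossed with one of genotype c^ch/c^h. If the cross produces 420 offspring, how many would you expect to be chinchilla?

Cross: C/c^ch × c^ch/c^h
Allele dominance: C > c^ch > c^h > c
Offspring genotypes: 1 C/c^ch, 1 C/c^h, 1 c^ch/c^ch, 1 c^ch/c^h
Phenotype counts: 2 full color, 2 chinchilla
chinchilla: 2 out of 4 → fraction 1/2
Expected count = 1/2 × 420 = 210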